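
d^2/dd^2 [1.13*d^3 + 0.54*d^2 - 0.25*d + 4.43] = 6.78*d + 1.08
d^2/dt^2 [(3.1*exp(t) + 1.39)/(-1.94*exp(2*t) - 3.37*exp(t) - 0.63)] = (-11.66716*exp(4*t) - 0.658435999999995*exp(3*t) - 4.52970599999995*exp(2*t) - 2.409049*exp(t) + 1.720719)*exp(t)/(7.301384*exp(6*t) + 38.049996*exp(5*t) + 73.210362*exp(4*t) + 62.985637*exp(3*t) + 23.774499*exp(2*t) + 4.012659*exp(t) + 0.250047)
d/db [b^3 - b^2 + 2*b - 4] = 3*b^2 - 2*b + 2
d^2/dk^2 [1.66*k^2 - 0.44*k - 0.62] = 3.32000000000000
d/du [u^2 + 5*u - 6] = 2*u + 5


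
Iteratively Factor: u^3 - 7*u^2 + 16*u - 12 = (u - 3)*(u^2 - 4*u + 4) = (u - 3)*(u - 2)*(u - 2)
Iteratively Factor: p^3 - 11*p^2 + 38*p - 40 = (p - 2)*(p^2 - 9*p + 20) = (p - 4)*(p - 2)*(p - 5)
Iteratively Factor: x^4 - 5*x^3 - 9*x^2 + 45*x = (x + 3)*(x^3 - 8*x^2 + 15*x) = x*(x + 3)*(x^2 - 8*x + 15) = x*(x - 3)*(x + 3)*(x - 5)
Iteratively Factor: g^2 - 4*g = (g)*(g - 4)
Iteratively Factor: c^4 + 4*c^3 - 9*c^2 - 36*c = (c - 3)*(c^3 + 7*c^2 + 12*c) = (c - 3)*(c + 3)*(c^2 + 4*c) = c*(c - 3)*(c + 3)*(c + 4)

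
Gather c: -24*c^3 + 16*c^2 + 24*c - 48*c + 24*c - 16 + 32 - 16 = -24*c^3 + 16*c^2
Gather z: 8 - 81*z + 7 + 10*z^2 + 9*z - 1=10*z^2 - 72*z + 14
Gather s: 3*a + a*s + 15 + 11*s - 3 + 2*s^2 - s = 3*a + 2*s^2 + s*(a + 10) + 12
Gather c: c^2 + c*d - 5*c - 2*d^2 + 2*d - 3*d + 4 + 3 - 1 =c^2 + c*(d - 5) - 2*d^2 - d + 6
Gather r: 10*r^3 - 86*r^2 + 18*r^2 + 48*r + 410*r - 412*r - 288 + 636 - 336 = 10*r^3 - 68*r^2 + 46*r + 12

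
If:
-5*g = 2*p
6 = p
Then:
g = -12/5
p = 6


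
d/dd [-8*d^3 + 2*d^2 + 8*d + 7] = -24*d^2 + 4*d + 8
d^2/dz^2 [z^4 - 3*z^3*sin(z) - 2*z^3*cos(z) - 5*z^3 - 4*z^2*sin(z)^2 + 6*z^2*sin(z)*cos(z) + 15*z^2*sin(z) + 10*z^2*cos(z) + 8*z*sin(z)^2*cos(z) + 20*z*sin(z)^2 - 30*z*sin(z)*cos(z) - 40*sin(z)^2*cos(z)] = 3*z^3*sin(z) + 2*z^3*cos(z) - 3*z^2*sin(z) - 12*z^2*sin(2*z) - 28*z^2*cos(z) - 8*z^2*cos(2*z) + 12*z^2 - 58*z*sin(z) + 44*z*sin(2*z) + 46*z*cos(z) + 64*z*cos(2*z) + 18*z*cos(3*z) - 30*z + 26*sin(z) + 46*sin(2*z) + 12*sin(3*z) + 30*cos(z) - 56*cos(2*z) - 90*cos(3*z) - 4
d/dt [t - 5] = 1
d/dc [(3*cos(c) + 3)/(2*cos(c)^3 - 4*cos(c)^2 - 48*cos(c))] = 3*(-5*cos(c) + cos(2*c) + cos(3*c) - 47)*sin(c)/(4*(cos(c) - 6)^2*(cos(c) + 4)^2*cos(c)^2)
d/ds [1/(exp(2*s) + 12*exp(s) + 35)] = 2*(-exp(s) - 6)*exp(s)/(exp(2*s) + 12*exp(s) + 35)^2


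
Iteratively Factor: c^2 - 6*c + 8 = (c - 2)*(c - 4)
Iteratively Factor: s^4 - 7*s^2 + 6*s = (s - 2)*(s^3 + 2*s^2 - 3*s) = (s - 2)*(s + 3)*(s^2 - s) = s*(s - 2)*(s + 3)*(s - 1)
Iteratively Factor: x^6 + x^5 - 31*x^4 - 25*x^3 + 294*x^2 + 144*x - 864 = (x + 4)*(x^5 - 3*x^4 - 19*x^3 + 51*x^2 + 90*x - 216) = (x - 4)*(x + 4)*(x^4 + x^3 - 15*x^2 - 9*x + 54) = (x - 4)*(x - 2)*(x + 4)*(x^3 + 3*x^2 - 9*x - 27) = (x - 4)*(x - 2)*(x + 3)*(x + 4)*(x^2 - 9) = (x - 4)*(x - 3)*(x - 2)*(x + 3)*(x + 4)*(x + 3)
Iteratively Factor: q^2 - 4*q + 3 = (q - 3)*(q - 1)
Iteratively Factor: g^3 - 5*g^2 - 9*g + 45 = (g - 5)*(g^2 - 9) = (g - 5)*(g - 3)*(g + 3)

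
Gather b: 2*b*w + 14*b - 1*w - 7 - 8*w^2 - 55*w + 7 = b*(2*w + 14) - 8*w^2 - 56*w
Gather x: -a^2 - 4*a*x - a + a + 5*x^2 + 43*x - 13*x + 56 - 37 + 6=-a^2 + 5*x^2 + x*(30 - 4*a) + 25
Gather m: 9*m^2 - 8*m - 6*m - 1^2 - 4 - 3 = 9*m^2 - 14*m - 8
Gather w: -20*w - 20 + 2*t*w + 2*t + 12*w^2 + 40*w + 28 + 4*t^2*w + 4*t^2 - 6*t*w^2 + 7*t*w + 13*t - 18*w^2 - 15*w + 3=4*t^2 + 15*t + w^2*(-6*t - 6) + w*(4*t^2 + 9*t + 5) + 11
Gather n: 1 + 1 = 2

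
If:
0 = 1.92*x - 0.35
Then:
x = 0.18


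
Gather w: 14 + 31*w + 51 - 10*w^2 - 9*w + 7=-10*w^2 + 22*w + 72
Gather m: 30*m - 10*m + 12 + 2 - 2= 20*m + 12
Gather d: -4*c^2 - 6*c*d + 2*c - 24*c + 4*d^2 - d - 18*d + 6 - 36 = -4*c^2 - 22*c + 4*d^2 + d*(-6*c - 19) - 30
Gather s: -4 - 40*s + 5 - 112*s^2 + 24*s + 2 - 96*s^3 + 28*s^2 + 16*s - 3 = -96*s^3 - 84*s^2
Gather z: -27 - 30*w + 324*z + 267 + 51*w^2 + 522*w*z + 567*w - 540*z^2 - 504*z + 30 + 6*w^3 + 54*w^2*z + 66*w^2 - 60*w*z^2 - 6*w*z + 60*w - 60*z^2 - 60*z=6*w^3 + 117*w^2 + 597*w + z^2*(-60*w - 600) + z*(54*w^2 + 516*w - 240) + 270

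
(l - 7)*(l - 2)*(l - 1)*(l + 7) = l^4 - 3*l^3 - 47*l^2 + 147*l - 98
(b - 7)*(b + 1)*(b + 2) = b^3 - 4*b^2 - 19*b - 14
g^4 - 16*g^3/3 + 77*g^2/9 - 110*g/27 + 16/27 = (g - 8/3)*(g - 2)*(g - 1/3)^2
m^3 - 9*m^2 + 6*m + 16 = (m - 8)*(m - 2)*(m + 1)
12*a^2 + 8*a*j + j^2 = (2*a + j)*(6*a + j)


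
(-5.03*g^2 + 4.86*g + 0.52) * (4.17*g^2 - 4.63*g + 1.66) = -20.9751*g^4 + 43.5551*g^3 - 28.6832*g^2 + 5.66*g + 0.8632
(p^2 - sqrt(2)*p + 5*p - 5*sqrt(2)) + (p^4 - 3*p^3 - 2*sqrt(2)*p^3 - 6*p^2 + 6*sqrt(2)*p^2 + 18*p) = p^4 - 3*p^3 - 2*sqrt(2)*p^3 - 5*p^2 + 6*sqrt(2)*p^2 - sqrt(2)*p + 23*p - 5*sqrt(2)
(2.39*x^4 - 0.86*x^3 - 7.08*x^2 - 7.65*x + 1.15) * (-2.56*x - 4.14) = -6.1184*x^5 - 7.693*x^4 + 21.6852*x^3 + 48.8952*x^2 + 28.727*x - 4.761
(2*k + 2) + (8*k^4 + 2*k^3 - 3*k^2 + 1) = 8*k^4 + 2*k^3 - 3*k^2 + 2*k + 3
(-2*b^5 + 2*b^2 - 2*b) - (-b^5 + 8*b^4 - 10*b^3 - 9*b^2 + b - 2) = -b^5 - 8*b^4 + 10*b^3 + 11*b^2 - 3*b + 2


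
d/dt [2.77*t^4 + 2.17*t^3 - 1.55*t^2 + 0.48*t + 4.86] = 11.08*t^3 + 6.51*t^2 - 3.1*t + 0.48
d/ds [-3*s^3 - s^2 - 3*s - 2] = -9*s^2 - 2*s - 3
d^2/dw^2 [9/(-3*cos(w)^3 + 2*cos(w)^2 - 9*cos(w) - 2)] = 9*((-45*cos(w) + 16*cos(2*w) - 27*cos(3*w))*(3*cos(w)^3 - 2*cos(w)^2 + 9*cos(w) + 2)/4 - 2*(9*cos(w)^2 - 4*cos(w) + 9)^2*sin(w)^2)/(3*cos(w)^3 - 2*cos(w)^2 + 9*cos(w) + 2)^3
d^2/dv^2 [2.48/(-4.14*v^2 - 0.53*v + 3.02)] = (85.012416*v^2 + 10.883232*v - 2.48*(8.28*v + 0.53)*(16.56*v + 1.06) - 62.013888)/(4.14*v^2 + 0.53*v - 3.02)^3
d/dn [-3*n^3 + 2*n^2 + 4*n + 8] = -9*n^2 + 4*n + 4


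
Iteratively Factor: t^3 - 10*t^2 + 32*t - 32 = (t - 2)*(t^2 - 8*t + 16) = (t - 4)*(t - 2)*(t - 4)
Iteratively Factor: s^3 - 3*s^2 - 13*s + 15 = (s - 5)*(s^2 + 2*s - 3) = (s - 5)*(s + 3)*(s - 1)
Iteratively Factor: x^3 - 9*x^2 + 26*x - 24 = (x - 2)*(x^2 - 7*x + 12) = (x - 4)*(x - 2)*(x - 3)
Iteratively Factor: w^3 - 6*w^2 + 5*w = (w - 5)*(w^2 - w) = (w - 5)*(w - 1)*(w)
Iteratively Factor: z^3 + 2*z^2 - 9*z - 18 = (z - 3)*(z^2 + 5*z + 6) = (z - 3)*(z + 2)*(z + 3)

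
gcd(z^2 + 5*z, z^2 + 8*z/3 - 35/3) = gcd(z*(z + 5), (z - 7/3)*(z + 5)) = z + 5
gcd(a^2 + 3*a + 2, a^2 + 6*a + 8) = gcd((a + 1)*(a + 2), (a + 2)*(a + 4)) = a + 2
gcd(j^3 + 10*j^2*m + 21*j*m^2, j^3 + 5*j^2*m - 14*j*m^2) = j^2 + 7*j*m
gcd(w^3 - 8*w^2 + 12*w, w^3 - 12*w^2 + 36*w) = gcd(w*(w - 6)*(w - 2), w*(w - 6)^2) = w^2 - 6*w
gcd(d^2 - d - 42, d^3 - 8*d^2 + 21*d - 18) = 1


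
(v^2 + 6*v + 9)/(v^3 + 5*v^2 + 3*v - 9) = 1/(v - 1)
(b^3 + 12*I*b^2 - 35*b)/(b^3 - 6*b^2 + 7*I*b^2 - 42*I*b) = (b + 5*I)/(b - 6)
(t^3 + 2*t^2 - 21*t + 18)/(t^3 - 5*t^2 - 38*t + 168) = (t^2 - 4*t + 3)/(t^2 - 11*t + 28)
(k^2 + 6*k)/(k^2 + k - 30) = k/(k - 5)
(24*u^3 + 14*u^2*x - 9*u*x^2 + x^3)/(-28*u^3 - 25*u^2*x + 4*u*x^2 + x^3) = (-6*u + x)/(7*u + x)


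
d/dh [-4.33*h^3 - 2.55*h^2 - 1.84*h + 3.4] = -12.99*h^2 - 5.1*h - 1.84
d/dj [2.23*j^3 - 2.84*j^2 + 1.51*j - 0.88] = 6.69*j^2 - 5.68*j + 1.51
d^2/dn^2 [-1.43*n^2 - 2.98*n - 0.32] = -2.86000000000000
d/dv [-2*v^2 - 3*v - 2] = -4*v - 3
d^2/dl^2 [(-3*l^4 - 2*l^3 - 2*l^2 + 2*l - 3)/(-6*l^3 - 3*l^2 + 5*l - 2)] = 2*(153*l^6 - 279*l^5 + 855*l^4 + 14*l^3 - 69*l^2 - 183*l + 45)/(216*l^9 + 324*l^8 - 378*l^7 - 297*l^6 + 531*l^5 - 81*l^4 - 233*l^3 + 186*l^2 - 60*l + 8)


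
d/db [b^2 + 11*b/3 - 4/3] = 2*b + 11/3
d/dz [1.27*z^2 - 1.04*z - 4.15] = 2.54*z - 1.04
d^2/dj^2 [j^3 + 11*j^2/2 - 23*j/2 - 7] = 6*j + 11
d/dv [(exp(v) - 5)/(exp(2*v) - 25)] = -exp(v)/(exp(2*v) + 10*exp(v) + 25)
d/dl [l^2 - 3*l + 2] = 2*l - 3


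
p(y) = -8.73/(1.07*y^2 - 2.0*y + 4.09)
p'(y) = -8.73*(2.0 - 2.14*y)/(1.07*y^2 - 2.0*y + 4.09)^2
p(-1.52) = -0.91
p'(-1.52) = -0.50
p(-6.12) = -0.15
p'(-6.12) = -0.04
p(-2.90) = -0.46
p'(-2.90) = -0.20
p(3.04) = -1.11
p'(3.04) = 0.63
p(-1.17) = -1.11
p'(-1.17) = -0.63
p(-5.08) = -0.21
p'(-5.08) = -0.06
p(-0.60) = -1.54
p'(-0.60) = -0.89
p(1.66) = -2.35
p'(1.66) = 0.98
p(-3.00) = -0.44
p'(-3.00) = -0.19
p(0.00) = -2.13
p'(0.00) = -1.04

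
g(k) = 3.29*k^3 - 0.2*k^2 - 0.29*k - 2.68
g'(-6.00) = 357.43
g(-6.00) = -718.78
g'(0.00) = -0.29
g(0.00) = -2.68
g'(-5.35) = 284.35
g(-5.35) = -510.65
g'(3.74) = 136.27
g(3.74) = 165.55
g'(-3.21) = 102.70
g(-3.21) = -112.63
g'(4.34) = 183.88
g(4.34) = 261.24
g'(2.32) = 51.91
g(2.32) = 36.65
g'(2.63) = 66.93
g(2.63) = 55.02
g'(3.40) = 112.45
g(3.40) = 123.33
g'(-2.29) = 52.39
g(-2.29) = -42.57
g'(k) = 9.87*k^2 - 0.4*k - 0.29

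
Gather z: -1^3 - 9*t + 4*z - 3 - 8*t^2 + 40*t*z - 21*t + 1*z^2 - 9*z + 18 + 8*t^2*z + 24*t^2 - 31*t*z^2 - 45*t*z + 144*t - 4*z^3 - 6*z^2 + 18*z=16*t^2 + 114*t - 4*z^3 + z^2*(-31*t - 5) + z*(8*t^2 - 5*t + 13) + 14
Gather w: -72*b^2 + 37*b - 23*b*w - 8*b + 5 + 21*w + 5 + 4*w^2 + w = -72*b^2 + 29*b + 4*w^2 + w*(22 - 23*b) + 10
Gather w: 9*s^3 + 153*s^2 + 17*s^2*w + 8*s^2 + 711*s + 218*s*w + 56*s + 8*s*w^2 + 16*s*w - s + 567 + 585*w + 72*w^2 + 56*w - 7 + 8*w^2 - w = 9*s^3 + 161*s^2 + 766*s + w^2*(8*s + 80) + w*(17*s^2 + 234*s + 640) + 560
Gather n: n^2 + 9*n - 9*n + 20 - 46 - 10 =n^2 - 36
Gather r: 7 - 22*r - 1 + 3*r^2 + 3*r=3*r^2 - 19*r + 6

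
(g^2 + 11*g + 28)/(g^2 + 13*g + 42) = (g + 4)/(g + 6)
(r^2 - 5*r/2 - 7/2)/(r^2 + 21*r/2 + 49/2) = (2*r^2 - 5*r - 7)/(2*r^2 + 21*r + 49)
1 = 1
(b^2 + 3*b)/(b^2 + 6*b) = (b + 3)/(b + 6)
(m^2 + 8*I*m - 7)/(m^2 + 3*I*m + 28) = (m + I)/(m - 4*I)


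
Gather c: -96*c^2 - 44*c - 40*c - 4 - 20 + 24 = -96*c^2 - 84*c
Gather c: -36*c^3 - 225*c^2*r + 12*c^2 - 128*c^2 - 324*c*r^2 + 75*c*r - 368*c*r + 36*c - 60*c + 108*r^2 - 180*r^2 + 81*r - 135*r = -36*c^3 + c^2*(-225*r - 116) + c*(-324*r^2 - 293*r - 24) - 72*r^2 - 54*r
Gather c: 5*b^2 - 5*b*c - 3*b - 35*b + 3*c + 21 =5*b^2 - 38*b + c*(3 - 5*b) + 21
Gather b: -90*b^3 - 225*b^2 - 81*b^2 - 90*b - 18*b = -90*b^3 - 306*b^2 - 108*b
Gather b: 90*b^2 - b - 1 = 90*b^2 - b - 1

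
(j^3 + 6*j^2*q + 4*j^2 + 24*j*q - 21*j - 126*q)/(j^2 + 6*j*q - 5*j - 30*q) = (j^2 + 4*j - 21)/(j - 5)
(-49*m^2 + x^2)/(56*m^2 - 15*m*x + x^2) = (7*m + x)/(-8*m + x)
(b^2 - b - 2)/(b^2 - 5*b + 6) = (b + 1)/(b - 3)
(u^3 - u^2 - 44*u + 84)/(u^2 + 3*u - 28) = (u^2 - 8*u + 12)/(u - 4)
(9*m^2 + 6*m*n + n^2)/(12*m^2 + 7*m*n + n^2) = (3*m + n)/(4*m + n)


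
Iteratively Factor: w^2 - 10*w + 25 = (w - 5)*(w - 5)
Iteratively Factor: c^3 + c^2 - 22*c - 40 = (c - 5)*(c^2 + 6*c + 8) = (c - 5)*(c + 2)*(c + 4)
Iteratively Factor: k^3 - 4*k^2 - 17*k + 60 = (k - 5)*(k^2 + k - 12) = (k - 5)*(k + 4)*(k - 3)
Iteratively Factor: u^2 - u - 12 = (u + 3)*(u - 4)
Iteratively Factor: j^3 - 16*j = (j - 4)*(j^2 + 4*j) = (j - 4)*(j + 4)*(j)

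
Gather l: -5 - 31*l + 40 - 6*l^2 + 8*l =-6*l^2 - 23*l + 35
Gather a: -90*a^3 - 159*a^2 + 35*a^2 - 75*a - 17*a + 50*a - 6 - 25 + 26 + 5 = -90*a^3 - 124*a^2 - 42*a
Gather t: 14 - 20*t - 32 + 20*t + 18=0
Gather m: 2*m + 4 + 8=2*m + 12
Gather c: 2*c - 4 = 2*c - 4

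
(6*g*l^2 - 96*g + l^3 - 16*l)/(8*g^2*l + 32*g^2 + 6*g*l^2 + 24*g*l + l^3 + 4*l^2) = (6*g*l - 24*g + l^2 - 4*l)/(8*g^2 + 6*g*l + l^2)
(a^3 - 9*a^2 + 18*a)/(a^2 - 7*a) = (a^2 - 9*a + 18)/(a - 7)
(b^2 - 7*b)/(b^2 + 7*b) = (b - 7)/(b + 7)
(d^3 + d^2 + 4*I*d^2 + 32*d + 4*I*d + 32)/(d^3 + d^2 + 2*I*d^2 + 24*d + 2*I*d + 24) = (d + 8*I)/(d + 6*I)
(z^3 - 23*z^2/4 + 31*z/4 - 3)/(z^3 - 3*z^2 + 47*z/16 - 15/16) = 4*(z - 4)/(4*z - 5)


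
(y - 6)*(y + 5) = y^2 - y - 30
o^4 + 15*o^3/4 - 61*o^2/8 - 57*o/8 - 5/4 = (o - 2)*(o + 1/4)*(o + 1/2)*(o + 5)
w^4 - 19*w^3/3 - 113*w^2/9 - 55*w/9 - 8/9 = (w - 8)*(w + 1/3)^2*(w + 1)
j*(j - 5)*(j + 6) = j^3 + j^2 - 30*j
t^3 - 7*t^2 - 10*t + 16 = (t - 8)*(t - 1)*(t + 2)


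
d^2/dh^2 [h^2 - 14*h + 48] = 2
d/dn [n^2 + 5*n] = 2*n + 5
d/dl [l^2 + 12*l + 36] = 2*l + 12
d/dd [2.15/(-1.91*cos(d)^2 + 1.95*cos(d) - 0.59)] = (4.1925 - 8.213*cos(d))*sin(d)/(1.91*cos(d)^2 - 1.95*cos(d) + 0.59)^2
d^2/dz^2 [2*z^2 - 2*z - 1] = 4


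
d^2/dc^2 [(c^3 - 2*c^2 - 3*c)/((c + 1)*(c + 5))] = 80/(c^3 + 15*c^2 + 75*c + 125)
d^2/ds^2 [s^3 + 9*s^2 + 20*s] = 6*s + 18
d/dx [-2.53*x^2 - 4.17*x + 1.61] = -5.06*x - 4.17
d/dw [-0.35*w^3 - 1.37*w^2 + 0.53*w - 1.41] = -1.05*w^2 - 2.74*w + 0.53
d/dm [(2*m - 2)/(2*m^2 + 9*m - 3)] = 4*(-m^2 + 2*m + 3)/(4*m^4 + 36*m^3 + 69*m^2 - 54*m + 9)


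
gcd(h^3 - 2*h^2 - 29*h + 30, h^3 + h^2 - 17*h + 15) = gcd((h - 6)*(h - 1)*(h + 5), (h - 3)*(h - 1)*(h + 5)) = h^2 + 4*h - 5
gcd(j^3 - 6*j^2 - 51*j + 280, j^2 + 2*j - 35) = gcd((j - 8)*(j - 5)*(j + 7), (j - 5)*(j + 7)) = j^2 + 2*j - 35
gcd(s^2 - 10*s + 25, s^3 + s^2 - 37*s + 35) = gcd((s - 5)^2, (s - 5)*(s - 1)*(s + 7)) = s - 5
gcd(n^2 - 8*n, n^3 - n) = n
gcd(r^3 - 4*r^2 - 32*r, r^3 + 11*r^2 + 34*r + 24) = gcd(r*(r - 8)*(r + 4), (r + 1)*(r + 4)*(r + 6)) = r + 4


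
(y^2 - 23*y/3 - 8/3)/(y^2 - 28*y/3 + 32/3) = (3*y + 1)/(3*y - 4)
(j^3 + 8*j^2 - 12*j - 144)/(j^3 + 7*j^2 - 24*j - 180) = (j - 4)/(j - 5)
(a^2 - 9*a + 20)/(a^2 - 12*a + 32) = (a - 5)/(a - 8)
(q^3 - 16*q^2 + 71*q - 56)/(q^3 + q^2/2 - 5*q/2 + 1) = 2*(q^2 - 15*q + 56)/(2*q^2 + 3*q - 2)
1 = 1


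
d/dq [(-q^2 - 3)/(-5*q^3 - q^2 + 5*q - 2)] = (-5*q^4 - 50*q^2 - 2*q + 15)/(25*q^6 + 10*q^5 - 49*q^4 + 10*q^3 + 29*q^2 - 20*q + 4)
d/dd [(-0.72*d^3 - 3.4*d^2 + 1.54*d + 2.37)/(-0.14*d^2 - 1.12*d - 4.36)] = (0.1008*d^4 + 1.6128*d^3 + 13.4412*d^2 + 30.3116*d - 4.06)/(0.0196*d^4 + 0.3136*d^3 + 2.4752*d^2 + 9.7664*d + 19.0096)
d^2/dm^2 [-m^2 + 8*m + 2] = -2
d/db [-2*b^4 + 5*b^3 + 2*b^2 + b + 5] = -8*b^3 + 15*b^2 + 4*b + 1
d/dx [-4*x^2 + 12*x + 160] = 12 - 8*x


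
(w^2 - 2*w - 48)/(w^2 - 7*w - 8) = (w + 6)/(w + 1)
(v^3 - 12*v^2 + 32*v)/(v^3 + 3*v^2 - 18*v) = (v^2 - 12*v + 32)/(v^2 + 3*v - 18)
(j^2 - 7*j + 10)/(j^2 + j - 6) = (j - 5)/(j + 3)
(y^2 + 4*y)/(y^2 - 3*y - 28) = y/(y - 7)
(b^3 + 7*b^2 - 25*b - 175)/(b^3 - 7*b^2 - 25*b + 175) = (b + 7)/(b - 7)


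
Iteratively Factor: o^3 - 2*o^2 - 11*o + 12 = (o - 1)*(o^2 - o - 12) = (o - 1)*(o + 3)*(o - 4)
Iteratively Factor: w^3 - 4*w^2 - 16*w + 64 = (w - 4)*(w^2 - 16) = (w - 4)*(w + 4)*(w - 4)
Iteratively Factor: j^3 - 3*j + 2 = (j - 1)*(j^2 + j - 2) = (j - 1)*(j + 2)*(j - 1)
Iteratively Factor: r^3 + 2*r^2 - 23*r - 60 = (r + 3)*(r^2 - r - 20) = (r - 5)*(r + 3)*(r + 4)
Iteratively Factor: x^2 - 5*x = (x)*(x - 5)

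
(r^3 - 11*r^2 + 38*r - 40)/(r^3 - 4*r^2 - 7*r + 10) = (r^2 - 6*r + 8)/(r^2 + r - 2)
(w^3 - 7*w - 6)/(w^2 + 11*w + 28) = (w^3 - 7*w - 6)/(w^2 + 11*w + 28)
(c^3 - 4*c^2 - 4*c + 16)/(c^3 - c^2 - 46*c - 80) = (c^2 - 6*c + 8)/(c^2 - 3*c - 40)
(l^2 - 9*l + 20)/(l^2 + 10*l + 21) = (l^2 - 9*l + 20)/(l^2 + 10*l + 21)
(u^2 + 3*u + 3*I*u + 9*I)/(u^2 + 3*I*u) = (u + 3)/u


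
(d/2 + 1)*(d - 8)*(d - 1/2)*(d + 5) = d^4/2 - 3*d^3/4 - 91*d^2/4 - 57*d/2 + 20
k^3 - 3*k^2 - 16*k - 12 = (k - 6)*(k + 1)*(k + 2)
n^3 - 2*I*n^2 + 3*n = n*(n - 3*I)*(n + I)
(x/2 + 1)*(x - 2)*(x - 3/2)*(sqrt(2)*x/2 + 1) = sqrt(2)*x^4/4 - 3*sqrt(2)*x^3/8 + x^3/2 - sqrt(2)*x^2 - 3*x^2/4 - 2*x + 3*sqrt(2)*x/2 + 3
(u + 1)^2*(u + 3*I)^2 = u^4 + 2*u^3 + 6*I*u^3 - 8*u^2 + 12*I*u^2 - 18*u + 6*I*u - 9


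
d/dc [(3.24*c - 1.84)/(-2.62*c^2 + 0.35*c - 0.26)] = (8.4888*c^2 - 9.6416*c - 0.1984)/(6.8644*c^4 - 1.834*c^3 + 1.4849*c^2 - 0.182*c + 0.0676)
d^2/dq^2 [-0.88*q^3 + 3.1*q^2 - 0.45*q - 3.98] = 6.2 - 5.28*q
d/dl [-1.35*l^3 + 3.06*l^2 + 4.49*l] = -4.05*l^2 + 6.12*l + 4.49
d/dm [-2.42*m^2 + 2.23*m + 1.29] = 2.23 - 4.84*m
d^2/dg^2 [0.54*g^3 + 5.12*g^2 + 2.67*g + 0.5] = 3.24*g + 10.24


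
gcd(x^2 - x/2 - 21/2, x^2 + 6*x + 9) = x + 3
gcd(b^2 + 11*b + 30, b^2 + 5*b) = b + 5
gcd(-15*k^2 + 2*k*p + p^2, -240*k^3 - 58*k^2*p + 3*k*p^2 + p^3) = 5*k + p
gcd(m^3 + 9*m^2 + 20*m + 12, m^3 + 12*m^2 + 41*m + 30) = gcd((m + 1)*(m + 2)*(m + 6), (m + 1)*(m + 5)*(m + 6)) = m^2 + 7*m + 6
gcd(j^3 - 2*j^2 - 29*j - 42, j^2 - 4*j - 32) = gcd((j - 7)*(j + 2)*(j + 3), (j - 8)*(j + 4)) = 1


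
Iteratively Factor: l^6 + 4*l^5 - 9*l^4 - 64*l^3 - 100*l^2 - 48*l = (l - 4)*(l^5 + 8*l^4 + 23*l^3 + 28*l^2 + 12*l) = (l - 4)*(l + 3)*(l^4 + 5*l^3 + 8*l^2 + 4*l) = (l - 4)*(l + 1)*(l + 3)*(l^3 + 4*l^2 + 4*l) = l*(l - 4)*(l + 1)*(l + 3)*(l^2 + 4*l + 4) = l*(l - 4)*(l + 1)*(l + 2)*(l + 3)*(l + 2)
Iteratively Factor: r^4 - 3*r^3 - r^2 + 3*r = (r + 1)*(r^3 - 4*r^2 + 3*r) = (r - 1)*(r + 1)*(r^2 - 3*r) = (r - 3)*(r - 1)*(r + 1)*(r)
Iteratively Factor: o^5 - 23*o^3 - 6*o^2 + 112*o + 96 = (o + 1)*(o^4 - o^3 - 22*o^2 + 16*o + 96) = (o + 1)*(o + 4)*(o^3 - 5*o^2 - 2*o + 24) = (o - 4)*(o + 1)*(o + 4)*(o^2 - o - 6) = (o - 4)*(o + 1)*(o + 2)*(o + 4)*(o - 3)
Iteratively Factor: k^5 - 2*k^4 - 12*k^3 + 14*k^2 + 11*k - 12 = (k + 1)*(k^4 - 3*k^3 - 9*k^2 + 23*k - 12) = (k - 1)*(k + 1)*(k^3 - 2*k^2 - 11*k + 12) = (k - 4)*(k - 1)*(k + 1)*(k^2 + 2*k - 3) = (k - 4)*(k - 1)^2*(k + 1)*(k + 3)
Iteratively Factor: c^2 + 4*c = (c)*(c + 4)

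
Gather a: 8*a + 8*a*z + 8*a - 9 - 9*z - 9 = a*(8*z + 16) - 9*z - 18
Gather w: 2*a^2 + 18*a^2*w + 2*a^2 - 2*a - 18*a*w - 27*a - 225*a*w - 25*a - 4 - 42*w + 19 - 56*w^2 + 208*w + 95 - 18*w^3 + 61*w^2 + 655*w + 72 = 4*a^2 - 54*a - 18*w^3 + 5*w^2 + w*(18*a^2 - 243*a + 821) + 182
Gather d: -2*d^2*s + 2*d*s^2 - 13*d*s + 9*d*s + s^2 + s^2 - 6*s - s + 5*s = -2*d^2*s + d*(2*s^2 - 4*s) + 2*s^2 - 2*s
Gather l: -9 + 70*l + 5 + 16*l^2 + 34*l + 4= 16*l^2 + 104*l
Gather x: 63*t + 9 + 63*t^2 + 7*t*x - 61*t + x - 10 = 63*t^2 + 2*t + x*(7*t + 1) - 1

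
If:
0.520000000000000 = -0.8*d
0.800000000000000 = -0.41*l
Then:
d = -0.65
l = -1.95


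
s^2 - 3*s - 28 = (s - 7)*(s + 4)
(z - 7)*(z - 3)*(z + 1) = z^3 - 9*z^2 + 11*z + 21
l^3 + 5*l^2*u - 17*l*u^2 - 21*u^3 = (l - 3*u)*(l + u)*(l + 7*u)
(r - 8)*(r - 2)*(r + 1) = r^3 - 9*r^2 + 6*r + 16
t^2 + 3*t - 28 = (t - 4)*(t + 7)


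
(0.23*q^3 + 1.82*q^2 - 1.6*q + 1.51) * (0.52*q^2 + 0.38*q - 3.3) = 0.1196*q^5 + 1.0338*q^4 - 0.8994*q^3 - 5.8288*q^2 + 5.8538*q - 4.983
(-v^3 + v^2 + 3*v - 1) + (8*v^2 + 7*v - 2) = -v^3 + 9*v^2 + 10*v - 3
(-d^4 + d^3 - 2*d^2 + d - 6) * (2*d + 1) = -2*d^5 + d^4 - 3*d^3 - 11*d - 6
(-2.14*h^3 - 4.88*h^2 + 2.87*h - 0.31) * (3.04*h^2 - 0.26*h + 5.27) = -6.5056*h^5 - 14.2788*h^4 - 1.2842*h^3 - 27.4062*h^2 + 15.2055*h - 1.6337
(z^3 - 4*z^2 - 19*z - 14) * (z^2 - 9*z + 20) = z^5 - 13*z^4 + 37*z^3 + 77*z^2 - 254*z - 280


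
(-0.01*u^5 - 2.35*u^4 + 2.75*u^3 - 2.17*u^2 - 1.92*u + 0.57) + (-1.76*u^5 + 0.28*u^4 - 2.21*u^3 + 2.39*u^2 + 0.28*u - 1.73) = -1.77*u^5 - 2.07*u^4 + 0.54*u^3 + 0.22*u^2 - 1.64*u - 1.16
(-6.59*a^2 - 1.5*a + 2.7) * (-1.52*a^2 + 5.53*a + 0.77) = 10.0168*a^4 - 34.1627*a^3 - 17.4733*a^2 + 13.776*a + 2.079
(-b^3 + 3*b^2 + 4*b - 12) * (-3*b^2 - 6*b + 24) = 3*b^5 - 3*b^4 - 54*b^3 + 84*b^2 + 168*b - 288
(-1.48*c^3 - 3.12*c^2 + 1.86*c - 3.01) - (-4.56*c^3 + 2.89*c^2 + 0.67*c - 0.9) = 3.08*c^3 - 6.01*c^2 + 1.19*c - 2.11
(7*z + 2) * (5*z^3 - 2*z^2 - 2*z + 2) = 35*z^4 - 4*z^3 - 18*z^2 + 10*z + 4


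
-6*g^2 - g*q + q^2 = (-3*g + q)*(2*g + q)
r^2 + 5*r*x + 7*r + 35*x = (r + 7)*(r + 5*x)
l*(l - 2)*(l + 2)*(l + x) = l^4 + l^3*x - 4*l^2 - 4*l*x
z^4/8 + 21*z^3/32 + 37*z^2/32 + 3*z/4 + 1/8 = (z/4 + 1/2)*(z/2 + 1/2)*(z + 1/4)*(z + 2)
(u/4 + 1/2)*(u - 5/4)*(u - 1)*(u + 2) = u^4/4 + 7*u^3/16 - 15*u^2/16 - u + 5/4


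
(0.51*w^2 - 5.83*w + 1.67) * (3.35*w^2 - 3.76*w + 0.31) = 1.7085*w^4 - 21.4481*w^3 + 27.6734*w^2 - 8.0865*w + 0.5177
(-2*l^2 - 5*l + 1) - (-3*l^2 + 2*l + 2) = l^2 - 7*l - 1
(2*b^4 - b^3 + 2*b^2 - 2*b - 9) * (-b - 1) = -2*b^5 - b^4 - b^3 + 11*b + 9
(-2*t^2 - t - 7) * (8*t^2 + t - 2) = -16*t^4 - 10*t^3 - 53*t^2 - 5*t + 14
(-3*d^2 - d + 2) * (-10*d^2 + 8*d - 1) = 30*d^4 - 14*d^3 - 25*d^2 + 17*d - 2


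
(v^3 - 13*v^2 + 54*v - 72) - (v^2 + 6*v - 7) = v^3 - 14*v^2 + 48*v - 65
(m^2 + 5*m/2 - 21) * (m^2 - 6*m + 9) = m^4 - 7*m^3/2 - 27*m^2 + 297*m/2 - 189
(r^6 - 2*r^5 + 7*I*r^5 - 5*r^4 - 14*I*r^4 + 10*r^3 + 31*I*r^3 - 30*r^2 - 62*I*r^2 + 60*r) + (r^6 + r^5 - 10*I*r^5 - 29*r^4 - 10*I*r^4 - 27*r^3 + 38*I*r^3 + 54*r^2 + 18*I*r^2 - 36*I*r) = 2*r^6 - r^5 - 3*I*r^5 - 34*r^4 - 24*I*r^4 - 17*r^3 + 69*I*r^3 + 24*r^2 - 44*I*r^2 + 60*r - 36*I*r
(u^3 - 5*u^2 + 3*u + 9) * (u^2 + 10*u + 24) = u^5 + 5*u^4 - 23*u^3 - 81*u^2 + 162*u + 216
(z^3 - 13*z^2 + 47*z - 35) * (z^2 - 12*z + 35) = z^5 - 25*z^4 + 238*z^3 - 1054*z^2 + 2065*z - 1225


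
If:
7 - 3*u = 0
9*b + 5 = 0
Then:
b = -5/9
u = 7/3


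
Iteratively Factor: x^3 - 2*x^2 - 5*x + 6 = (x - 3)*(x^2 + x - 2) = (x - 3)*(x + 2)*(x - 1)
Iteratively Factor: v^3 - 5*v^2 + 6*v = (v)*(v^2 - 5*v + 6) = v*(v - 3)*(v - 2)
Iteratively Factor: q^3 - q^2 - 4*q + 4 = (q + 2)*(q^2 - 3*q + 2) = (q - 2)*(q + 2)*(q - 1)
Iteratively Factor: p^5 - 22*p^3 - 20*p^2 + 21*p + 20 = (p + 1)*(p^4 - p^3 - 21*p^2 + p + 20) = (p - 5)*(p + 1)*(p^3 + 4*p^2 - p - 4) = (p - 5)*(p + 1)*(p + 4)*(p^2 - 1) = (p - 5)*(p + 1)^2*(p + 4)*(p - 1)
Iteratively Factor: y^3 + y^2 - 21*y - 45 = (y + 3)*(y^2 - 2*y - 15) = (y - 5)*(y + 3)*(y + 3)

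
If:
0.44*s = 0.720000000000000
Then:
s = 1.64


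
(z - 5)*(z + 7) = z^2 + 2*z - 35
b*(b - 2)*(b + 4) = b^3 + 2*b^2 - 8*b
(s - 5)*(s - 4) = s^2 - 9*s + 20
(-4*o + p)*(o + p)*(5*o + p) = -20*o^3 - 19*o^2*p + 2*o*p^2 + p^3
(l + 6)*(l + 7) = l^2 + 13*l + 42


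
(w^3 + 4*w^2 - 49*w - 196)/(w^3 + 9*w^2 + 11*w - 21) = (w^2 - 3*w - 28)/(w^2 + 2*w - 3)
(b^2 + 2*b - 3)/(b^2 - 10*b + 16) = (b^2 + 2*b - 3)/(b^2 - 10*b + 16)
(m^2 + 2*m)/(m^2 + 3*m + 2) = m/(m + 1)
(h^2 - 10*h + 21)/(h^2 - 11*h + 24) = (h - 7)/(h - 8)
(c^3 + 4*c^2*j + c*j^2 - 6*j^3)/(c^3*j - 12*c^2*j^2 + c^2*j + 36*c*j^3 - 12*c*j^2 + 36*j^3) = (c^3 + 4*c^2*j + c*j^2 - 6*j^3)/(j*(c^3 - 12*c^2*j + c^2 + 36*c*j^2 - 12*c*j + 36*j^2))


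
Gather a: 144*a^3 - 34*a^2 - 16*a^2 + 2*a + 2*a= 144*a^3 - 50*a^2 + 4*a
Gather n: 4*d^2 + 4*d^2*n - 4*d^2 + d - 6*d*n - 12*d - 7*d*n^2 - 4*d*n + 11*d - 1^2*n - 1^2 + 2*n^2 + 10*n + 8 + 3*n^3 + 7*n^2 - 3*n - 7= 3*n^3 + n^2*(9 - 7*d) + n*(4*d^2 - 10*d + 6)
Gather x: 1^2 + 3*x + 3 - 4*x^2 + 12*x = -4*x^2 + 15*x + 4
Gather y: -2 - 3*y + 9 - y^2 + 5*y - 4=-y^2 + 2*y + 3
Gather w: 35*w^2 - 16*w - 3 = 35*w^2 - 16*w - 3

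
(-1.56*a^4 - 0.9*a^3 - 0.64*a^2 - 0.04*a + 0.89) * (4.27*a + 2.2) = -6.6612*a^5 - 7.275*a^4 - 4.7128*a^3 - 1.5788*a^2 + 3.7123*a + 1.958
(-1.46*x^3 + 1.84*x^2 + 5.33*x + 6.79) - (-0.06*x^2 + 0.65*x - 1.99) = -1.46*x^3 + 1.9*x^2 + 4.68*x + 8.78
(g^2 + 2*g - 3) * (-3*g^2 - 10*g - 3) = -3*g^4 - 16*g^3 - 14*g^2 + 24*g + 9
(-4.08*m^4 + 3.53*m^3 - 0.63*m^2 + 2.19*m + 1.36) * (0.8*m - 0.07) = -3.264*m^5 + 3.1096*m^4 - 0.7511*m^3 + 1.7961*m^2 + 0.9347*m - 0.0952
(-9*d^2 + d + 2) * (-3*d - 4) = 27*d^3 + 33*d^2 - 10*d - 8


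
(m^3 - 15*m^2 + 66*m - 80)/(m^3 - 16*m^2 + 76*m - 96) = (m - 5)/(m - 6)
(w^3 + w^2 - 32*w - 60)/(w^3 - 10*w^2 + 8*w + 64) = (w^2 - w - 30)/(w^2 - 12*w + 32)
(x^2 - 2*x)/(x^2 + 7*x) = (x - 2)/(x + 7)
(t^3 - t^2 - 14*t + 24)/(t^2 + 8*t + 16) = (t^2 - 5*t + 6)/(t + 4)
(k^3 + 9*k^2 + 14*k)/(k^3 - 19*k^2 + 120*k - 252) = k*(k^2 + 9*k + 14)/(k^3 - 19*k^2 + 120*k - 252)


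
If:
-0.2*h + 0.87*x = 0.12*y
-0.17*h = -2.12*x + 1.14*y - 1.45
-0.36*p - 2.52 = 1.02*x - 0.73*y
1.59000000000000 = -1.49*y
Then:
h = -7.42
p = -3.91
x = -1.85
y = -1.07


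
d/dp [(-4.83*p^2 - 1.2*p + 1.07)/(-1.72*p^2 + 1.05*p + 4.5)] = (-7.1355*p^2 - 39.7892*p - 6.5235)/(2.9584*p^4 - 3.612*p^3 - 14.3775*p^2 + 9.45*p + 20.25)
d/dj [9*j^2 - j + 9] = 18*j - 1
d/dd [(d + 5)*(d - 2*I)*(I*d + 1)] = 3*I*d^2 + d*(6 + 10*I) + 15 - 2*I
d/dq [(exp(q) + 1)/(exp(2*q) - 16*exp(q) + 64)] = (-exp(q) - 10)*exp(q)/(exp(3*q) - 24*exp(2*q) + 192*exp(q) - 512)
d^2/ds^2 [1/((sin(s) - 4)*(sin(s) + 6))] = (-4*sin(s)^4 - 6*sin(s)^3 - 94*sin(s)^2 - 36*sin(s) + 56)/((sin(s) - 4)^3*(sin(s) + 6)^3)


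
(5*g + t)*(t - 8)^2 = 5*g*t^2 - 80*g*t + 320*g + t^3 - 16*t^2 + 64*t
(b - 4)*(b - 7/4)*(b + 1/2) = b^3 - 21*b^2/4 + 33*b/8 + 7/2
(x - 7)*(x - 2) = x^2 - 9*x + 14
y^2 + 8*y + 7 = (y + 1)*(y + 7)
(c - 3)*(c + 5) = c^2 + 2*c - 15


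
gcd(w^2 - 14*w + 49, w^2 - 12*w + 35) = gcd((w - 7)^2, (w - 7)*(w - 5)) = w - 7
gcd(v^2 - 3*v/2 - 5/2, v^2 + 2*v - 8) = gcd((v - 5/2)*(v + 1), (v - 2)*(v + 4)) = 1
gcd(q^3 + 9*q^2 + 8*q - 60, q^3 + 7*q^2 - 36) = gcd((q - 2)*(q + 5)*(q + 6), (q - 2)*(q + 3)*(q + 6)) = q^2 + 4*q - 12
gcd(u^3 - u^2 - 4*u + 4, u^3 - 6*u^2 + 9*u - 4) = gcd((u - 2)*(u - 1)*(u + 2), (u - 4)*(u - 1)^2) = u - 1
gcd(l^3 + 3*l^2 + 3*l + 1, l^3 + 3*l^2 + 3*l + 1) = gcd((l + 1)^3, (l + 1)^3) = l^3 + 3*l^2 + 3*l + 1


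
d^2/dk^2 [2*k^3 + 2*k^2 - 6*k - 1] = 12*k + 4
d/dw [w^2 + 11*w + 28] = 2*w + 11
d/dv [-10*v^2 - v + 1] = -20*v - 1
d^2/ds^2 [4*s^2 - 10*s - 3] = 8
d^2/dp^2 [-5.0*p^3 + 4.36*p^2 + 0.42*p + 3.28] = 8.72 - 30.0*p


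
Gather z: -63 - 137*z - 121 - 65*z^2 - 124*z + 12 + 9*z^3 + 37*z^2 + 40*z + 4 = 9*z^3 - 28*z^2 - 221*z - 168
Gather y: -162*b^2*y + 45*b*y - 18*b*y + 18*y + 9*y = y*(-162*b^2 + 27*b + 27)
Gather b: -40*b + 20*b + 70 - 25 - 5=40 - 20*b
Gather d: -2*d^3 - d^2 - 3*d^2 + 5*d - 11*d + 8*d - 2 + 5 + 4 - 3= -2*d^3 - 4*d^2 + 2*d + 4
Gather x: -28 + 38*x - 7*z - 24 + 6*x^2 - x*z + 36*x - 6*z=6*x^2 + x*(74 - z) - 13*z - 52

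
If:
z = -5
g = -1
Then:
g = -1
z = -5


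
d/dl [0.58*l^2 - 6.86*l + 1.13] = 1.16*l - 6.86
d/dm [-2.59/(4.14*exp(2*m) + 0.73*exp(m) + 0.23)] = (21.4452*exp(m) + 1.8907)*exp(m)/(4.14*exp(2*m) + 0.73*exp(m) + 0.23)^2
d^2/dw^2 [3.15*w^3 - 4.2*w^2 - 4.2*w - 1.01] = 18.9*w - 8.4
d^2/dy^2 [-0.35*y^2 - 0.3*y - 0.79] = -0.700000000000000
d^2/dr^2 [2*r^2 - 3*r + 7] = 4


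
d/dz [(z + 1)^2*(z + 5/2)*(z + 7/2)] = 4*z^3 + 24*z^2 + 87*z/2 + 47/2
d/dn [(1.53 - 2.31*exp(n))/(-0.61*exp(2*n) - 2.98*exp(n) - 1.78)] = (-1.4091*exp(2*n) + 1.8666*exp(n) + 8.6712)*exp(n)/(0.3721*exp(4*n) + 3.6356*exp(3*n) + 11.052*exp(2*n) + 10.6088*exp(n) + 3.1684)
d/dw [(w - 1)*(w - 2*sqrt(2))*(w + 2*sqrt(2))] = 3*w^2 - 2*w - 8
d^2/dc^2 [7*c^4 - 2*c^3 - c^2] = 84*c^2 - 12*c - 2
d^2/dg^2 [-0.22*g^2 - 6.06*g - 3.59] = -0.440000000000000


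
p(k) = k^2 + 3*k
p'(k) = 2*k + 3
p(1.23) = 5.20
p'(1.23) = 5.46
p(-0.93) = -1.93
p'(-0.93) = 1.14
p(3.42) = 21.96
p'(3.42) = 9.84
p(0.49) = 1.71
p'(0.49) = 3.98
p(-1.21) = -2.17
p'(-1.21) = 0.58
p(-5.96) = 17.64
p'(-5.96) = -8.92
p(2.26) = 11.89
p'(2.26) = 7.52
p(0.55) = 1.95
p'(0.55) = 4.10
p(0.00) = 0.00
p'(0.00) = 3.00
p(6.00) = 54.00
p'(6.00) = 15.00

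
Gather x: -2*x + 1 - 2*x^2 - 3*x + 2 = -2*x^2 - 5*x + 3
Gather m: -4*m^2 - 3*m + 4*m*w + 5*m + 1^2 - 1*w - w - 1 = -4*m^2 + m*(4*w + 2) - 2*w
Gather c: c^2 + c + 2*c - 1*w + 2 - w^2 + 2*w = c^2 + 3*c - w^2 + w + 2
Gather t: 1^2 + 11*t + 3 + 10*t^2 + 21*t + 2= 10*t^2 + 32*t + 6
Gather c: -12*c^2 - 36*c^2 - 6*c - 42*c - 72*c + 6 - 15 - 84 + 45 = -48*c^2 - 120*c - 48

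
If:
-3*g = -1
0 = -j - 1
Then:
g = 1/3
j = -1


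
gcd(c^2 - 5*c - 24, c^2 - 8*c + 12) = 1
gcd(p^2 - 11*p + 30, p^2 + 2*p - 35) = p - 5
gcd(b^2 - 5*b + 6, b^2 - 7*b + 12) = b - 3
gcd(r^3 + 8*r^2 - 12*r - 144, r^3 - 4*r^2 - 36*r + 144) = r^2 + 2*r - 24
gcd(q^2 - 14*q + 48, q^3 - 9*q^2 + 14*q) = 1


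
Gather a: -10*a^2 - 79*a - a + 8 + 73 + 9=-10*a^2 - 80*a + 90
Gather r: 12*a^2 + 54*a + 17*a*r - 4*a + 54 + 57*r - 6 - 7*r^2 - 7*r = 12*a^2 + 50*a - 7*r^2 + r*(17*a + 50) + 48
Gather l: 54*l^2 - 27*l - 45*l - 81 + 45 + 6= 54*l^2 - 72*l - 30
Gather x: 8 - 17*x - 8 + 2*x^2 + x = 2*x^2 - 16*x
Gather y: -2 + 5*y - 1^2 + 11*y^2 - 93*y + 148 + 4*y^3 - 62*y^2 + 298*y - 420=4*y^3 - 51*y^2 + 210*y - 275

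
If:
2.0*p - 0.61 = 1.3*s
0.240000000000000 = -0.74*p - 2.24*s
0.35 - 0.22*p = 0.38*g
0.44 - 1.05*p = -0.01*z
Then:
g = 0.81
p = 0.19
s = -0.17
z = -23.66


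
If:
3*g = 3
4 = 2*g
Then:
No Solution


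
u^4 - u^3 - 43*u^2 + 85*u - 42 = (u - 6)*(u - 1)^2*(u + 7)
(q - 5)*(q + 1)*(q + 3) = q^3 - q^2 - 17*q - 15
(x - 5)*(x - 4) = x^2 - 9*x + 20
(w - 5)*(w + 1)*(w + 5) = w^3 + w^2 - 25*w - 25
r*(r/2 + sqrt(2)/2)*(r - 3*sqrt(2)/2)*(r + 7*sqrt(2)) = r^4/2 + 13*sqrt(2)*r^3/4 - 5*r^2 - 21*sqrt(2)*r/2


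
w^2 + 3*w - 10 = (w - 2)*(w + 5)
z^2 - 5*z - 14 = (z - 7)*(z + 2)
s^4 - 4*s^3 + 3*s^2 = s^2*(s - 3)*(s - 1)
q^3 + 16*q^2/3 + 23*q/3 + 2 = (q + 1/3)*(q + 2)*(q + 3)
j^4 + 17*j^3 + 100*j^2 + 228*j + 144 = (j + 1)*(j + 4)*(j + 6)^2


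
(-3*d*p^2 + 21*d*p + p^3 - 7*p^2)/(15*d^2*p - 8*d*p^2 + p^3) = (p - 7)/(-5*d + p)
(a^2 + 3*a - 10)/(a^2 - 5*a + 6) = (a + 5)/(a - 3)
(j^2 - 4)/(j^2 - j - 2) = (j + 2)/(j + 1)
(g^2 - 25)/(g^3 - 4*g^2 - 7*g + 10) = (g + 5)/(g^2 + g - 2)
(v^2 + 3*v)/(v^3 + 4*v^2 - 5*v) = (v + 3)/(v^2 + 4*v - 5)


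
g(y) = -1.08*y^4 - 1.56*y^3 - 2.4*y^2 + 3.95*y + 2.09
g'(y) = -4.32*y^3 - 4.68*y^2 - 4.8*y + 3.95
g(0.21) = 2.80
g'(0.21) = 2.70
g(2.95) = -128.98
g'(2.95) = -161.84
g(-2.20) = -26.90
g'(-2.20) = 37.86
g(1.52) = -8.69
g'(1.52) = -29.33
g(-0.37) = 0.36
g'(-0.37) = 5.30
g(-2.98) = -74.88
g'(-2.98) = 91.02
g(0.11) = 2.49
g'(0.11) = 3.36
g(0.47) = 3.20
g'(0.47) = 0.21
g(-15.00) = -50007.16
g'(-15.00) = 13602.95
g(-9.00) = -6176.50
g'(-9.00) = 2817.35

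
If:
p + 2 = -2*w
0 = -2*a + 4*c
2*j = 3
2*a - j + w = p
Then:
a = -3*w/2 - 1/4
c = -3*w/4 - 1/8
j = 3/2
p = -2*w - 2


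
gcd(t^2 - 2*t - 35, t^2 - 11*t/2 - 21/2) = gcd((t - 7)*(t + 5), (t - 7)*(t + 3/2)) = t - 7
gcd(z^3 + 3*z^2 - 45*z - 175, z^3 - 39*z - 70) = z^2 - 2*z - 35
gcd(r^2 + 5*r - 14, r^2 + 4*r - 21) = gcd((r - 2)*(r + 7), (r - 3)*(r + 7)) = r + 7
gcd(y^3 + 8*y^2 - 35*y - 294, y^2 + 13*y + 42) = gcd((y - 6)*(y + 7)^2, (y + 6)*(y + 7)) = y + 7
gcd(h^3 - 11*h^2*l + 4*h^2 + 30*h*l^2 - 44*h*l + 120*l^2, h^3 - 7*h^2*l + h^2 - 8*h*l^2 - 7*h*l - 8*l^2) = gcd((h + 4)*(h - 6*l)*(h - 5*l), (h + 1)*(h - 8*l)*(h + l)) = 1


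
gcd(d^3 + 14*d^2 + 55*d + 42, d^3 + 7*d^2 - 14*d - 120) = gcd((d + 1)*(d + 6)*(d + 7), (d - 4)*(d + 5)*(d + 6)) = d + 6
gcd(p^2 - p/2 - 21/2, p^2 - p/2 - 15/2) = 1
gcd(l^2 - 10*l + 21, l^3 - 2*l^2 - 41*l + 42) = l - 7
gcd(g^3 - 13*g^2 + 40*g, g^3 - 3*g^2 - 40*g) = g^2 - 8*g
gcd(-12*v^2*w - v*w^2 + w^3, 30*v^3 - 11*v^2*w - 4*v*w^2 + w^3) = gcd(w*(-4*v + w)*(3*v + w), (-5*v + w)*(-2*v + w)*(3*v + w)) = 3*v + w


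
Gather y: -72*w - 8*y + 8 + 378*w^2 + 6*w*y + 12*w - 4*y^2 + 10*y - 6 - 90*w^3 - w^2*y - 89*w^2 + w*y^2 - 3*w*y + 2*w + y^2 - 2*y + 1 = -90*w^3 + 289*w^2 - 58*w + y^2*(w - 3) + y*(-w^2 + 3*w) + 3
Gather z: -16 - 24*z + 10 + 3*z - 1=-21*z - 7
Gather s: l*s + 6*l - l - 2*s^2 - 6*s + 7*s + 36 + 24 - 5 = 5*l - 2*s^2 + s*(l + 1) + 55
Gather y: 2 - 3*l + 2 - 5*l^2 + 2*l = -5*l^2 - l + 4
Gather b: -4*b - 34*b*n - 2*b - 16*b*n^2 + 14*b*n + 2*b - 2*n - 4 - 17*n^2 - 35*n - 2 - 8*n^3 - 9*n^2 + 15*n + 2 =b*(-16*n^2 - 20*n - 4) - 8*n^3 - 26*n^2 - 22*n - 4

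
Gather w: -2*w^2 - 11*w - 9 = -2*w^2 - 11*w - 9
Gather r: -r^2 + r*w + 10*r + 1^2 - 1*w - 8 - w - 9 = -r^2 + r*(w + 10) - 2*w - 16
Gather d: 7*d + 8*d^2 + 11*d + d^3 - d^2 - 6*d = d^3 + 7*d^2 + 12*d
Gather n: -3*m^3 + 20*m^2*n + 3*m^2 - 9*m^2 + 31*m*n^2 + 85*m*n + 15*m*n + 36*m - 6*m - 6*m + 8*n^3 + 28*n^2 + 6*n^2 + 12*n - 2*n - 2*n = -3*m^3 - 6*m^2 + 24*m + 8*n^3 + n^2*(31*m + 34) + n*(20*m^2 + 100*m + 8)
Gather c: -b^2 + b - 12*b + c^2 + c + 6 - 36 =-b^2 - 11*b + c^2 + c - 30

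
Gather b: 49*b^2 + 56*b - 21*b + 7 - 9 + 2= 49*b^2 + 35*b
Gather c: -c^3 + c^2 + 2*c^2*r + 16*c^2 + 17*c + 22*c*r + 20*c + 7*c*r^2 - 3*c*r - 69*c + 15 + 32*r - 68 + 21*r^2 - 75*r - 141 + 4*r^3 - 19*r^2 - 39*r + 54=-c^3 + c^2*(2*r + 17) + c*(7*r^2 + 19*r - 32) + 4*r^3 + 2*r^2 - 82*r - 140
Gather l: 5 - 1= 4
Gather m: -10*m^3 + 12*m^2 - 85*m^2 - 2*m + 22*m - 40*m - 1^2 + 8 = -10*m^3 - 73*m^2 - 20*m + 7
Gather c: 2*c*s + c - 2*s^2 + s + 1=c*(2*s + 1) - 2*s^2 + s + 1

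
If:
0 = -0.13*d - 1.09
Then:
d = -8.38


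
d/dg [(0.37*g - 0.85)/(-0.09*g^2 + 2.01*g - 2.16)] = (0.0333*g^2 - 0.153*g + 0.9093)/(0.0081*g^4 - 0.3618*g^3 + 4.4289*g^2 - 8.6832*g + 4.6656)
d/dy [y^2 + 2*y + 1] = 2*y + 2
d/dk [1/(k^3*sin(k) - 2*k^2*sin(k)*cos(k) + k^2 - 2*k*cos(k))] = (-k^3*cos(k) - 3*k^2*sin(k) + 2*k^2*cos(2*k) - 2*k*sin(k) + 2*k*sin(2*k) - 2*k + 2*cos(k))/(k^2*(k - 2*cos(k))^2*(k*sin(k) + 1)^2)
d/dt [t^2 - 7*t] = 2*t - 7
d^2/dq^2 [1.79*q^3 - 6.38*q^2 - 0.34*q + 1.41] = 10.74*q - 12.76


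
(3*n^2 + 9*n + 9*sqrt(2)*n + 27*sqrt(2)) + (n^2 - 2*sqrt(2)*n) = 4*n^2 + 9*n + 7*sqrt(2)*n + 27*sqrt(2)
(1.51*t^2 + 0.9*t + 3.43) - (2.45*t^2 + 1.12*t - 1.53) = -0.94*t^2 - 0.22*t + 4.96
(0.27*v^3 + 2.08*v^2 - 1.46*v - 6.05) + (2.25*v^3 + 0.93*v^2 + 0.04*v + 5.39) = 2.52*v^3 + 3.01*v^2 - 1.42*v - 0.66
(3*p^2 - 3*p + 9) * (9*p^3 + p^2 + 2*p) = 27*p^5 - 24*p^4 + 84*p^3 + 3*p^2 + 18*p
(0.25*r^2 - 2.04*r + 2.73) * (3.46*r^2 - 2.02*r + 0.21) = 0.865*r^4 - 7.5634*r^3 + 13.6191*r^2 - 5.943*r + 0.5733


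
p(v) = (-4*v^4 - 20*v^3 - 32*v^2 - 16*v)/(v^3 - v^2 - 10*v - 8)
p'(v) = (-3*v^2 + 2*v + 10)*(-4*v^4 - 20*v^3 - 32*v^2 - 16*v)/(v^3 - v^2 - 10*v - 8)^2 + (-16*v^3 - 60*v^2 - 64*v - 16)/(v^3 - v^2 - 10*v - 8) = 4*(-v^2 + 8*v + 8)/(v^2 - 8*v + 16)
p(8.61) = -79.26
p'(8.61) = 0.52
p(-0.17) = -0.30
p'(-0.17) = 1.52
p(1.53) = 8.75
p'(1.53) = 11.74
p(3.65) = 235.69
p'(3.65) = 779.67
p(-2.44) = 0.67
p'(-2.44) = -1.69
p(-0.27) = -0.44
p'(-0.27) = 1.27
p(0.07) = 0.15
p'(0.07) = 2.22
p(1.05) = 4.34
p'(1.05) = 7.03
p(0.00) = 0.00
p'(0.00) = 2.00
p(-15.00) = 41.05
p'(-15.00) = -3.73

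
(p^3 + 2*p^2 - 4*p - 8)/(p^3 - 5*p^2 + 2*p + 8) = (p^2 + 4*p + 4)/(p^2 - 3*p - 4)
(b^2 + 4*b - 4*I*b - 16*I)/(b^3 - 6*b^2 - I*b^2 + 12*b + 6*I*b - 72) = (b + 4)/(b^2 + 3*b*(-2 + I) - 18*I)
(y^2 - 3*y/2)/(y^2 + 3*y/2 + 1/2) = y*(2*y - 3)/(2*y^2 + 3*y + 1)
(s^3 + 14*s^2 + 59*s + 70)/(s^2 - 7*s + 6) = (s^3 + 14*s^2 + 59*s + 70)/(s^2 - 7*s + 6)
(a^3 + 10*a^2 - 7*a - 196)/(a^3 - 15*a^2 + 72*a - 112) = (a^2 + 14*a + 49)/(a^2 - 11*a + 28)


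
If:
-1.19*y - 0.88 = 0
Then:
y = -0.74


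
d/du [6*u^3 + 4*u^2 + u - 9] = 18*u^2 + 8*u + 1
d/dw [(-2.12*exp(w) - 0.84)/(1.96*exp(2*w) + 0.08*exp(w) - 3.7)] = (4.1552*exp(2*w) + 3.2928*exp(w) + 7.9112)*exp(w)/(3.8416*exp(4*w) + 0.3136*exp(3*w) - 14.4976*exp(2*w) - 0.592*exp(w) + 13.69)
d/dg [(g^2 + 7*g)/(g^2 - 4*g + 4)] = (-11*g - 14)/(g^3 - 6*g^2 + 12*g - 8)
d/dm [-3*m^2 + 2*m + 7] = 2 - 6*m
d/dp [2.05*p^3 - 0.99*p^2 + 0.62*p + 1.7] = 6.15*p^2 - 1.98*p + 0.62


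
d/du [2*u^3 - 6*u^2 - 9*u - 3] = 6*u^2 - 12*u - 9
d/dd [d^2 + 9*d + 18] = 2*d + 9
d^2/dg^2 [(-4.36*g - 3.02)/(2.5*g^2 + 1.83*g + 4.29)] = (-(4.36*g + 3.02)*(5.0*g + 1.83)*(10.0*g + 3.66) + (65.4*g + 31.0576)*(2.5*g^2 + 1.83*g + 4.29))/(2.5*g^2 + 1.83*g + 4.29)^3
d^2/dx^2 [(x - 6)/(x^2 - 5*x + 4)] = 2*((11 - 3*x)*(x^2 - 5*x + 4) + (x - 6)*(2*x - 5)^2)/(x^2 - 5*x + 4)^3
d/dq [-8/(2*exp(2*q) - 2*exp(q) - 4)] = (8*exp(q) - 4)*exp(q)/(-exp(2*q) + exp(q) + 2)^2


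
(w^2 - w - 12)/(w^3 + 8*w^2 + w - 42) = (w - 4)/(w^2 + 5*w - 14)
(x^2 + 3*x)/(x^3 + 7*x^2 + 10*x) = (x + 3)/(x^2 + 7*x + 10)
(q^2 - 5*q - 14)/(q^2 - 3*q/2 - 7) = 2*(q - 7)/(2*q - 7)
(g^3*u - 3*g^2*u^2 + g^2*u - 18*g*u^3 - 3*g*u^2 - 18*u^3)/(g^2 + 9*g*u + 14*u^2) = u*(g^3 - 3*g^2*u + g^2 - 18*g*u^2 - 3*g*u - 18*u^2)/(g^2 + 9*g*u + 14*u^2)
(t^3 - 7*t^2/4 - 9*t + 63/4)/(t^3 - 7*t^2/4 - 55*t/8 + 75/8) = 2*(4*t^2 + 5*t - 21)/(8*t^2 + 10*t - 25)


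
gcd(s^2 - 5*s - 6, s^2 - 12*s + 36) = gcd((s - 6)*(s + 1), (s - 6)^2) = s - 6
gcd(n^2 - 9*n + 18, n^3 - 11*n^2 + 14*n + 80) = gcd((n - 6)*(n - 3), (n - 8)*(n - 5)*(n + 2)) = 1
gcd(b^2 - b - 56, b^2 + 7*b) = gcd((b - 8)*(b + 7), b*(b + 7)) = b + 7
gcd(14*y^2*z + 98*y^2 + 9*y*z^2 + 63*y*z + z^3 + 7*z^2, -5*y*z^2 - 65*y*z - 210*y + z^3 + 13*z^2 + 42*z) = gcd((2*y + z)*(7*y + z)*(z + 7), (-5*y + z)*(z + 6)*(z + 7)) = z + 7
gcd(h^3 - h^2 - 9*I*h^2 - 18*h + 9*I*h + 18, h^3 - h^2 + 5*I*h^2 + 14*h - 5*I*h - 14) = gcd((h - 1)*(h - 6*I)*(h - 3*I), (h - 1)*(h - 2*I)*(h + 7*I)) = h - 1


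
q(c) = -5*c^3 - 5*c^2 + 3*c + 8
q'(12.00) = -2277.00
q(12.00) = -9316.00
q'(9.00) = -1302.00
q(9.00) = -4015.00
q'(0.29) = -1.16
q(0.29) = 8.33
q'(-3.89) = -185.08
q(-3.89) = 214.99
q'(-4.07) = -204.77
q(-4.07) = 250.06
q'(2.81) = -143.54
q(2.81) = -133.99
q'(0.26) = -0.61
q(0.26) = 8.35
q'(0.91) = -18.52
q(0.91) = 2.82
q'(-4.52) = -258.26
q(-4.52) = 354.02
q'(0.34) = -2.13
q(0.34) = 8.25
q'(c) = -15*c^2 - 10*c + 3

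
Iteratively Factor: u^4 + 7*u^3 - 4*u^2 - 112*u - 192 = (u + 4)*(u^3 + 3*u^2 - 16*u - 48) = (u + 3)*(u + 4)*(u^2 - 16) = (u + 3)*(u + 4)^2*(u - 4)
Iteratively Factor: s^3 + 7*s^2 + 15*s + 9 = (s + 1)*(s^2 + 6*s + 9) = (s + 1)*(s + 3)*(s + 3)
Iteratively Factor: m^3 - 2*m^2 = (m - 2)*(m^2) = m*(m - 2)*(m)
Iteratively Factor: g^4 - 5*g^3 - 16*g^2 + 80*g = (g)*(g^3 - 5*g^2 - 16*g + 80) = g*(g - 4)*(g^2 - g - 20) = g*(g - 5)*(g - 4)*(g + 4)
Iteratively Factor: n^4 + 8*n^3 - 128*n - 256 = (n + 4)*(n^3 + 4*n^2 - 16*n - 64) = (n + 4)^2*(n^2 - 16) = (n - 4)*(n + 4)^2*(n + 4)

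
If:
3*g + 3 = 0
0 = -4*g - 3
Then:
No Solution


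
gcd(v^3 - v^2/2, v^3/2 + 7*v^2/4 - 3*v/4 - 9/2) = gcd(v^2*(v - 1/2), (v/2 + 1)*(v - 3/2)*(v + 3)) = 1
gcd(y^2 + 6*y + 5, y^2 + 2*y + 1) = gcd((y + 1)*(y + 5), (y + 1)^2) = y + 1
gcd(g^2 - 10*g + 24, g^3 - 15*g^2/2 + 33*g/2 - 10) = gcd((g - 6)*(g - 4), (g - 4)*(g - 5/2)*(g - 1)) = g - 4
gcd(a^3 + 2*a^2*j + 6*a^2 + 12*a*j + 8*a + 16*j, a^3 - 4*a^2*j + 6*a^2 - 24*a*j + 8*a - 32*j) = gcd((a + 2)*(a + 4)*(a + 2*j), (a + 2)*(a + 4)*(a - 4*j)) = a^2 + 6*a + 8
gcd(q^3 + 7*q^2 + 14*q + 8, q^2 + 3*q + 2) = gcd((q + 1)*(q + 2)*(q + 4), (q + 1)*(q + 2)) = q^2 + 3*q + 2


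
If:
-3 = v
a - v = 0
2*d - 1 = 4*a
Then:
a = -3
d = -11/2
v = -3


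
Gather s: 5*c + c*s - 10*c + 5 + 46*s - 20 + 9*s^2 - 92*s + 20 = -5*c + 9*s^2 + s*(c - 46) + 5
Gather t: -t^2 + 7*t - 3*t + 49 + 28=-t^2 + 4*t + 77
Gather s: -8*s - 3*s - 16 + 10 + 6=-11*s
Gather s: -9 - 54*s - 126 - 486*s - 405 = -540*s - 540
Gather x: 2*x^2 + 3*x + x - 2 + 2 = 2*x^2 + 4*x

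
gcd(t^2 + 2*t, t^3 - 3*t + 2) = t + 2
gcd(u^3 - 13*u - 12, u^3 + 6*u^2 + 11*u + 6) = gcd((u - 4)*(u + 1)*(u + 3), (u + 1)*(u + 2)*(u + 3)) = u^2 + 4*u + 3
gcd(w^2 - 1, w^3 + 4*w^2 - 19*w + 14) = w - 1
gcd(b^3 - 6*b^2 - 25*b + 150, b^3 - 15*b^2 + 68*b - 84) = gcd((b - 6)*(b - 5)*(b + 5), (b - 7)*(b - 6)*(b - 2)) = b - 6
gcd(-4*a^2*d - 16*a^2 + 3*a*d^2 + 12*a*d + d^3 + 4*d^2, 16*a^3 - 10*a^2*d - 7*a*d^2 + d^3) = a - d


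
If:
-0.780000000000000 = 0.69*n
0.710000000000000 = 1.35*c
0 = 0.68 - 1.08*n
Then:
No Solution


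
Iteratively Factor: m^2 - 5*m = (m)*(m - 5)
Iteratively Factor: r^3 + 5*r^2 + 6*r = (r + 3)*(r^2 + 2*r) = r*(r + 3)*(r + 2)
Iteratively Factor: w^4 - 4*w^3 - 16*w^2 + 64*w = (w - 4)*(w^3 - 16*w) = (w - 4)^2*(w^2 + 4*w) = w*(w - 4)^2*(w + 4)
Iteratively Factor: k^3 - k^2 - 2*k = (k - 2)*(k^2 + k) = k*(k - 2)*(k + 1)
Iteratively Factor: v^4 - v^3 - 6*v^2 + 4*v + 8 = (v - 2)*(v^3 + v^2 - 4*v - 4) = (v - 2)^2*(v^2 + 3*v + 2) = (v - 2)^2*(v + 2)*(v + 1)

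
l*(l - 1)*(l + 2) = l^3 + l^2 - 2*l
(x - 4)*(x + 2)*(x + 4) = x^3 + 2*x^2 - 16*x - 32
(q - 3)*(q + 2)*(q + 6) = q^3 + 5*q^2 - 12*q - 36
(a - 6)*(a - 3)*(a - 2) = a^3 - 11*a^2 + 36*a - 36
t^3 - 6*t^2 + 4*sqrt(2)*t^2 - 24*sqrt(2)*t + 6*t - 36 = (t - 6)*(t + sqrt(2))*(t + 3*sqrt(2))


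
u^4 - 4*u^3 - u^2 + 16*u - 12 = (u - 3)*(u - 2)*(u - 1)*(u + 2)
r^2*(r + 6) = r^3 + 6*r^2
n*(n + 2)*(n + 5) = n^3 + 7*n^2 + 10*n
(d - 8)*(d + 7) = d^2 - d - 56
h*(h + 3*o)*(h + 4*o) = h^3 + 7*h^2*o + 12*h*o^2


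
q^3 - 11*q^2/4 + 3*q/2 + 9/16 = (q - 3/2)^2*(q + 1/4)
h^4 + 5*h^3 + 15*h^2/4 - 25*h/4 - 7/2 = (h - 1)*(h + 1/2)*(h + 2)*(h + 7/2)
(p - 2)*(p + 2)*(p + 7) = p^3 + 7*p^2 - 4*p - 28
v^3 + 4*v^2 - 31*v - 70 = (v - 5)*(v + 2)*(v + 7)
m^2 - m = m*(m - 1)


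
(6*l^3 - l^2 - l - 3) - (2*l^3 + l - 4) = 4*l^3 - l^2 - 2*l + 1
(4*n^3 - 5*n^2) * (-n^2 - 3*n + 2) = -4*n^5 - 7*n^4 + 23*n^3 - 10*n^2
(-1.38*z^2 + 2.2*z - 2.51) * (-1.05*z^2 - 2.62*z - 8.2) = 1.449*z^4 + 1.3056*z^3 + 8.1875*z^2 - 11.4638*z + 20.582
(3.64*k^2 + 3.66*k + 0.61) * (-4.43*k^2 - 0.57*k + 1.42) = -16.1252*k^4 - 18.2886*k^3 + 0.380300000000001*k^2 + 4.8495*k + 0.8662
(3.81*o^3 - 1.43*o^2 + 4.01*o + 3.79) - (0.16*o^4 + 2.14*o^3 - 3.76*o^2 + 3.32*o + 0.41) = -0.16*o^4 + 1.67*o^3 + 2.33*o^2 + 0.69*o + 3.38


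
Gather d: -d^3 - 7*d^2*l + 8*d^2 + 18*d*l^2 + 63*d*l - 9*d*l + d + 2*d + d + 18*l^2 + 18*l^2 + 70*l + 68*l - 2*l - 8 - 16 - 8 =-d^3 + d^2*(8 - 7*l) + d*(18*l^2 + 54*l + 4) + 36*l^2 + 136*l - 32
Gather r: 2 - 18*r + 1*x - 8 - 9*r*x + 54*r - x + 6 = r*(36 - 9*x)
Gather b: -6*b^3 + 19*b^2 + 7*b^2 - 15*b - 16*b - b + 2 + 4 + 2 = -6*b^3 + 26*b^2 - 32*b + 8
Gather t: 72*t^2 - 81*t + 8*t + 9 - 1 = 72*t^2 - 73*t + 8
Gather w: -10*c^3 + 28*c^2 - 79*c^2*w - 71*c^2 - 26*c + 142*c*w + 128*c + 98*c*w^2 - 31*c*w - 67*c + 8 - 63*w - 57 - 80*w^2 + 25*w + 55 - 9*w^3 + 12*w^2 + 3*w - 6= -10*c^3 - 43*c^2 + 35*c - 9*w^3 + w^2*(98*c - 68) + w*(-79*c^2 + 111*c - 35)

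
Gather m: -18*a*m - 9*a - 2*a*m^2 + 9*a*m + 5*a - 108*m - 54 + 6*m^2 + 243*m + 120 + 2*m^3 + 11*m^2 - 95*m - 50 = -4*a + 2*m^3 + m^2*(17 - 2*a) + m*(40 - 9*a) + 16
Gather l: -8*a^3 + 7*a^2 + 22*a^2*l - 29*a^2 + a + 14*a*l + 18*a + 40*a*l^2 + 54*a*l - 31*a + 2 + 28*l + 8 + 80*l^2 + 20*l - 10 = -8*a^3 - 22*a^2 - 12*a + l^2*(40*a + 80) + l*(22*a^2 + 68*a + 48)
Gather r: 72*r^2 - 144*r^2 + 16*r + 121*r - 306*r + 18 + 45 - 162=-72*r^2 - 169*r - 99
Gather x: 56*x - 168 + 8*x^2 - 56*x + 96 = 8*x^2 - 72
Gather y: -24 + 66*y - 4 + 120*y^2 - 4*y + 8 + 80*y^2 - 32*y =200*y^2 + 30*y - 20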